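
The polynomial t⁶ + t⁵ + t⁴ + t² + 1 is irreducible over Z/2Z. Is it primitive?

No

Write f(t) = t⁶ + t⁵ + t⁴ + t² + 1.
|GF(2^6)^×| = 2^6 − 1 = 63. Prime factorization: 63 = 3^2·7.
f is primitive ⇔ t has order 63 in GF(2)[t]/(f), i.e. t^(63/q) ≠ 1 for each prime q | 63.
t^(21) mod f = 1
t^(9) mod f = t³ + 1.
Since t^(21) = 1, the order of t divides 21 < 63; not primitive.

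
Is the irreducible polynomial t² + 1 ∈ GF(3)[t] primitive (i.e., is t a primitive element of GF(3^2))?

Write f(t) = t² + 1.
|GF(3^2)^×| = 3^2 − 1 = 8. Prime factorization: 8 = 2^3.
f is primitive ⇔ t has order 8 in GF(3)[t]/(f), i.e. t^(8/q) ≠ 1 for each prime q | 8.
t^(4) mod f = 1
Since t^(4) = 1, the order of t divides 4 < 8; not primitive.

No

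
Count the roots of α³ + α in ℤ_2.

Write h(α) = α³ + α.
Evaluate at each of the 2 elements of ℤ_2:
h(0) = 0 → root; h(1) = 0 → root.
Roots: {0, 1}.

2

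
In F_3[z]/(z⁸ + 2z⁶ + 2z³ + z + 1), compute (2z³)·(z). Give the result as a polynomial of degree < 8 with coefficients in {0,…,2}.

2z^4

Multiply in F_3[z]: (2z³)·(z) = 2z⁴.
Reduced: 2z⁴.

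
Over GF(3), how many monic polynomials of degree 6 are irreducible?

116

The number of monic irreducibles of degree 6 over GF(3) is (1/6)·Σ_{d∣6} μ(6/d) 3^d.
Divisors of 6: 1, 2, 3, 6; μ(6/d) for each: 1, -1, -1, 1.
Σ = 3^1 − 3^2 − 3^3 + 3^6 = 696.
N = 696/6 = 116.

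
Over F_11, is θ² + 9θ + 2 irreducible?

Yes

Write m(θ) = θ² + 9θ + 2.
Check each element of F_11 for a root: m(0)=2, m(1)=1, m(2)=2, m(3)=5, m(4)=10, m(5)=6, m(6)=4, m(7)=4, m(8)=6, m(9)=10, m(10)=5.
No roots. A degree-2 polynomial over a field with no linear factor is irreducible.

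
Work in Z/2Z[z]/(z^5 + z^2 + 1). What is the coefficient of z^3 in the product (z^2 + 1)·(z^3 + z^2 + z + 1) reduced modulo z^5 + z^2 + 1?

Multiply in Z/2Z[z]: (z^2 + 1)·(z^3 + z^2 + z + 1) = z^5 + z^4 + z + 1.
Reduce using z^5 ≡ z^2 + 1 (mod z^5 + z^2 + 1).
Reduced: z^4 + z^2 + z.

0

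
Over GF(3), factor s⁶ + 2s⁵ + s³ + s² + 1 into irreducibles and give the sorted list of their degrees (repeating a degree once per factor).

1, 1, 1, 1, 2

Write g(s) = s⁶ + 2s⁵ + s³ + s² + 1.
Roots in GF(3): g(0) = 1; g(1) = 0 → root; g(2) = 0 → root.
Linear factors from roots: (s + 2), (s + 1).
Complete factorization: g(s) = (s + 1)·(s + 2)^3·(s² + s + 2).
Factor degrees with multiplicity: 1 + 1 + 1 + 1 + 2 = 6.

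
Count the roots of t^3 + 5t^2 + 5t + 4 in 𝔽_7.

3

Write g(t) = t^3 + 5t^2 + 5t + 4.
Evaluate at each of the 7 elements of 𝔽_7:
g(0) = 4; g(1) = 1; g(2) = 0 → root; g(3) = 0 → root; g(4) = 0 → root; g(5) = 6; g(6) = 3.
Roots: {2, 3, 4}.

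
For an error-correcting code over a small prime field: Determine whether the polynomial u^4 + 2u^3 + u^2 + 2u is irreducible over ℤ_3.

No

Write m(u) = u^4 + 2u^3 + u^2 + 2u.
Check for roots in ℤ_3: m(0) = 0 → root; m(1) = 0 → root; m(2) = 1.
m(0) = 0, so (u) divides m(u); m is reducible.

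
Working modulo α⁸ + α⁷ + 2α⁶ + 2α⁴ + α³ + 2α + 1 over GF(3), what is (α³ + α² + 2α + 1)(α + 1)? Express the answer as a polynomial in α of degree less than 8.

α^4 + 2α^3 + 1

Multiply in GF(3)[α]: (α³ + α² + 2α + 1)·(α + 1) = α⁴ + 2α³ + 1.
Reduced: α⁴ + 2α³ + 1.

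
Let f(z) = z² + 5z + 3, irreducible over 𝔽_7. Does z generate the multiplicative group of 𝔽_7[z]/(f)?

Yes

|GF(7^2)^×| = 7^2 − 1 = 48. Prime factorization: 48 = 2^4·3.
f is primitive ⇔ z has order 48 in GF(7)[z]/(f), i.e. z^(48/q) ≠ 1 for each prime q | 48.
z^(24) mod f = 6.
z^(16) mod f = 2.
None equal 1, so z has full order 48; f is primitive.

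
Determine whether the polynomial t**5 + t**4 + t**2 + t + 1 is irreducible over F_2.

Yes

Write f(t) = t**5 + t**4 + t**2 + t + 1.
Check for roots in F_2: f(0) = 1; f(1) = 1.
No roots, so no linear factors.
Monic irreducibles of degree 2 over GF(2): t**2 + t + 1.
None of them divide f (all give nonzero remainder).
No irreducible factor of degree ≤ 2 exists, so f is irreducible over GF(2).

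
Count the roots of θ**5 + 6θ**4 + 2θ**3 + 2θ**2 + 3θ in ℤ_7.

Write P(θ) = θ**5 + 6θ**4 + 2θ**3 + 2θ**2 + 3θ.
Evaluate at each of the 7 elements of ℤ_7:
P(0) = 0 → root; P(1) = 0 → root; P(2) = 4; P(3) = 5; P(4) = 2; P(5) = 1; P(6) = 2.
Roots: {0, 1}.

2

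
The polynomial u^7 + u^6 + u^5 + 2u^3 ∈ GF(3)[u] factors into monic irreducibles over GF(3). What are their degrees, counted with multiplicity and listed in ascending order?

Write f(u) = u^7 + u^6 + u^5 + 2u^3.
Roots in GF(3): f(0) = 0 → root; f(1) = 2; f(2) = 0 → root.
Linear factors from roots: (u), (u + 1).
Complete factorization: f(u) = (u + 1)^2·(u)^3·(u^2 + 2u + 2).
Factor degrees with multiplicity: 1 + 1 + 1 + 1 + 1 + 2 = 7.

1, 1, 1, 1, 1, 2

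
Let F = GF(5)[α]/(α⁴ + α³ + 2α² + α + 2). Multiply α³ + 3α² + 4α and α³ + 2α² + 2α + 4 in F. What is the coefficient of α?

Multiply in GF(5)[α]: (α³ + 3α² + 4α)·(α³ + 2α² + 2α + 4) = α⁶ + 2α⁴ + 3α³ + α.
Reduce using α⁴ ≡ 4α³ + 3α² + 4α + 3 (mod α⁴ + α³ + 2α² + α + 2).
Reduced: 3α³ + 2α² + 2α + 3.

2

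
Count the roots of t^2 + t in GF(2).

Write f(t) = t^2 + t.
Evaluate at each of the 2 elements of GF(2):
f(0) = 0 → root; f(1) = 0 → root.
Roots: {0, 1}.

2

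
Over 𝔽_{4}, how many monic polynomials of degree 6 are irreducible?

The number of monic irreducibles of degree 6 over GF(4) is (1/6)·Σ_{d∣6} μ(6/d) 4^d.
Divisors of 6: 1, 2, 3, 6; μ(6/d) for each: 1, -1, -1, 1.
Σ = 4^1 − 4^2 − 4^3 + 4^6 = 4020.
N = 4020/6 = 670.

670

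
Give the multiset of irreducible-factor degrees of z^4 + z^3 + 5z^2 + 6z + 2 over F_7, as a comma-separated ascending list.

Write g(z) = z^4 + z^3 + 5z^2 + 6z + 2.
Complete factorization: g(z) = (z^4 + z^3 + 5z^2 + 6z + 2).
Factor degrees with multiplicity: 4 = 4.

4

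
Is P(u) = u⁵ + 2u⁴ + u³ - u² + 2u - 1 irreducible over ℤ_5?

Yes

Check for roots in ℤ_5: P(0) = 4; P(1) = 4; P(2) = 1; P(3) = 3; P(4) = 1.
No roots, so no linear factors.
Degree-2 irreducible divisors: test the 10 monic irreducibles of degree 2 over GF(5).
None of them divide P (all give nonzero remainder).
No irreducible factor of degree ≤ 2 exists, so P is irreducible over GF(5).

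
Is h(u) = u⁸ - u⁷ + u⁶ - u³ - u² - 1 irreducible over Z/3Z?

Check for roots in Z/3Z: h(0) = 2; h(1) = 1; h(2) = 2.
No roots, so no linear factors.
Monic irreducibles of degree 2 over GF(3): u² + 1, u² + u - 1, u² - u - 1.
None of them divide h (all give nonzero remainder).
Degree-3 irreducible divisors: test the 8 monic irreducibles of degree 3 over GF(3).
None of them divide h (all give nonzero remainder).
Degree-4 irreducible divisors: test the 18 monic irreducibles of degree 4 over GF(3).
None of them divide h (all give nonzero remainder).
No irreducible factor of degree ≤ 4 exists, so h is irreducible over GF(3).

Yes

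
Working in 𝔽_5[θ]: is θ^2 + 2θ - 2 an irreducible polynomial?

Yes

Write f(θ) = θ^2 + 2θ - 2.
Check for roots in 𝔽_5: f(0) = 3; f(1) = 1; f(2) = 1; f(3) = 3; f(4) = 2.
No roots. A degree-2 polynomial over a field with no linear factor is irreducible.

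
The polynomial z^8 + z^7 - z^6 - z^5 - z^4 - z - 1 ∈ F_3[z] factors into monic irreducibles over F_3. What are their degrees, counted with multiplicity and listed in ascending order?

1, 2, 2, 3

Write f(z) = z^8 + z^7 - z^6 - z^5 - z^4 - z - 1.
Roots in F_3: f(0) = 2; f(1) = 0 → root; f(2) = 2.
Linear factors from roots: (z - 1).
Complete factorization: f(z) = (z - 1)·(z^2 + 1)·(z^2 + z - 1)·(z^3 + z^2 - 1).
Factor degrees with multiplicity: 1 + 2 + 2 + 3 = 8.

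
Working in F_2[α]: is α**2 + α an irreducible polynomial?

No

Write h(α) = α**2 + α.
Check for roots in F_2: h(0) = 0 → root; h(1) = 0 → root.
h(0) = 0, so (α) divides h(α); h is reducible.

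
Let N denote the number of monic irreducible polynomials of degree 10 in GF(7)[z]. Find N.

Gauss's count: N_{7}(10) = (1/10) Σ_{d|10} μ(10/d)·7^d.
Divisors of 10: 1, 2, 5, 10; μ(10/d) for each: 1, -1, -1, 1.
Σ = 7^1 − 7^2 − 7^5 + 7^10 = 282458400.
N = 282458400/10 = 28245840.

28245840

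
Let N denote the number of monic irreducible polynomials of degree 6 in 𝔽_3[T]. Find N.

116

x^(3^6) − x is the product of all monic irreducibles of degree dividing 6; Möbius inversion gives N = (1/6) Σ μ(6/d)·3^d.
Divisors of 6: 1, 2, 3, 6; μ(6/d) for each: 1, -1, -1, 1.
Σ = 3^1 − 3^2 − 3^3 + 3^6 = 696.
N = 696/6 = 116.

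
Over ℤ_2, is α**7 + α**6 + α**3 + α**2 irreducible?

Write g(α) = α**7 + α**6 + α**3 + α**2.
Check for roots in ℤ_2: g(0) = 0 → root; g(1) = 0 → root.
g(0) = 0, so (α) divides g(α); g is reducible.

No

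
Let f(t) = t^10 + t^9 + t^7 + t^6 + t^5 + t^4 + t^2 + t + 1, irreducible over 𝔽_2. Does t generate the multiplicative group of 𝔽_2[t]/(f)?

|GF(2^10)^×| = 2^10 − 1 = 1023. Prime factorization: 1023 = 3·11·31.
f is primitive ⇔ t has order 1023 in GF(2)[t]/(f), i.e. t^(1023/q) ≠ 1 for each prime q | 1023.
t^(341) mod f = 1
t^(93) mod f = t^9 + t^6 + t^4 + t^3 + t^2 + t + 1.
t^(33) mod f = t^9 + t^4 + t.
Since t^(341) = 1, the order of t divides 341 < 1023; not primitive.

No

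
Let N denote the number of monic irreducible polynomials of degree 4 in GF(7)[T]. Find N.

588

x^(7^4) − x is the product of all monic irreducibles of degree dividing 4; Möbius inversion gives N = (1/4) Σ μ(4/d)·7^d.
Divisors of 4: 1, 2, 4; μ(4/d) for each: 0, -1, 1.
Σ = − 7^2 + 7^4 = 2352.
N = 2352/4 = 588.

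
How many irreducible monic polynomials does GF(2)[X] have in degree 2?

The number of monic irreducibles of degree 2 over GF(2) is (1/2)·Σ_{d∣2} μ(2/d) 2^d.
Divisors of 2: 1, 2; μ(2/d) for each: -1, 1.
Σ = − 2^1 + 2^2 = 2.
N = 2/2 = 1.

1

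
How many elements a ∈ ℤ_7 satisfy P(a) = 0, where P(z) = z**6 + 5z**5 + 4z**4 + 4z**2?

Evaluate at each of the 7 elements of ℤ_7:
P(0) = 0 → root; P(1) = 0 → root; P(2) = 3; P(3) = 1; P(4) = 0 → root; P(5) = 5; P(6) = 4.
Roots: {0, 1, 4}.

3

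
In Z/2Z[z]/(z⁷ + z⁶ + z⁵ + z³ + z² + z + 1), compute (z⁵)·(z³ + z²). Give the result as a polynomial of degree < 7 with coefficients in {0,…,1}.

Multiply in Z/2Z[z]: (z⁵)·(z³ + z²) = z⁸ + z⁷.
Reduce using z⁷ ≡ z⁶ + z⁵ + z³ + z² + z + 1 (mod z⁷ + z⁶ + z⁵ + z³ + z² + z + 1).
Reduced: z⁶ + z⁴ + z³ + z² + z.

z^6 + z^4 + z^3 + z^2 + z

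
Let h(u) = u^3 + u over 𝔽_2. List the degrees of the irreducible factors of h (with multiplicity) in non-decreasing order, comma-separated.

Roots in 𝔽_2: h(0) = 0 → root; h(1) = 0 → root.
Linear factors from roots: (u), (u + 1).
Complete factorization: h(u) = (u)·(u + 1)^2.
Factor degrees with multiplicity: 1 + 1 + 1 = 3.

1, 1, 1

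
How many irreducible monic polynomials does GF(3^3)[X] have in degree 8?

x^(27^8) − x is the product of all monic irreducibles of degree dividing 8; Möbius inversion gives N = (1/8) Σ μ(8/d)·27^d.
Divisors of 8: 1, 2, 4, 8; μ(8/d) for each: 0, 0, -1, 1.
Σ = − 27^4 + 27^8 = 282429005040.
N = 282429005040/8 = 35303625630.

35303625630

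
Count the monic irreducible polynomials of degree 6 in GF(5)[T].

2580

x^(5^6) − x is the product of all monic irreducibles of degree dividing 6; Möbius inversion gives N = (1/6) Σ μ(6/d)·5^d.
Divisors of 6: 1, 2, 3, 6; μ(6/d) for each: 1, -1, -1, 1.
Σ = 5^1 − 5^2 − 5^3 + 5^6 = 15480.
N = 15480/6 = 2580.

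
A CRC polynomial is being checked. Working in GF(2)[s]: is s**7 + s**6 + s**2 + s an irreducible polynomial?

No

Write m(s) = s**7 + s**6 + s**2 + s.
Check for roots in GF(2): m(0) = 0 → root; m(1) = 0 → root.
m(0) = 0, so (s) divides m(s); m is reducible.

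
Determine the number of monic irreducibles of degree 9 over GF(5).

The number of monic irreducibles of degree 9 over GF(5) is (1/9)·Σ_{d∣9} μ(9/d) 5^d.
Divisors of 9: 1, 3, 9; μ(9/d) for each: 0, -1, 1.
Σ = − 5^3 + 5^9 = 1953000.
N = 1953000/9 = 217000.

217000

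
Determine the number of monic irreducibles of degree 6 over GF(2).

9

Gauss's count: N_{2}(6) = (1/6) Σ_{d|6} μ(6/d)·2^d.
Divisors of 6: 1, 2, 3, 6; μ(6/d) for each: 1, -1, -1, 1.
Σ = 2^1 − 2^2 − 2^3 + 2^6 = 54.
N = 54/6 = 9.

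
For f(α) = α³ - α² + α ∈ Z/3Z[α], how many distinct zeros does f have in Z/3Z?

Evaluate at each of the 3 elements of Z/3Z:
f(0) = 0 → root; f(1) = 1; f(2) = 0 → root.
Roots: {0, 2}.

2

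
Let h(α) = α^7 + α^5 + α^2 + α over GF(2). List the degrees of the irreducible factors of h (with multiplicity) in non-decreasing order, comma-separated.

1, 1, 2, 3

Roots in GF(2): h(0) = 0 → root; h(1) = 0 → root.
Linear factors from roots: (α), (α + 1).
Complete factorization: h(α) = (α)·(α + 1)·(α^2 + α + 1)·(α^3 + α + 1).
Factor degrees with multiplicity: 1 + 1 + 2 + 3 = 7.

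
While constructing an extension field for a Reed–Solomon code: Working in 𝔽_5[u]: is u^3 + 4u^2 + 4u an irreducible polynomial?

Write f(u) = u^3 + 4u^2 + 4u.
Check for roots in 𝔽_5: f(0) = 0 → root; f(1) = 4; f(2) = 2; f(3) = 0 → root; f(4) = 4.
f(0) = 0, so (u) divides f(u); f is reducible.

No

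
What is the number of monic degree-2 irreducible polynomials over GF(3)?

3

Gauss's count: N_{3}(2) = (1/2) Σ_{d|2} μ(2/d)·3^d.
Divisors of 2: 1, 2; μ(2/d) for each: -1, 1.
Σ = − 3^1 + 3^2 = 6.
N = 6/2 = 3.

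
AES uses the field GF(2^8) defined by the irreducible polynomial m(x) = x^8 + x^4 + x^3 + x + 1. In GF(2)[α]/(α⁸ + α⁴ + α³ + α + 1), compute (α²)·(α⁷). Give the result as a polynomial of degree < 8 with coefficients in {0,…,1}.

Multiply in GF(2)[α]: (α²)·(α⁷) = α⁹.
Reduce using α⁸ ≡ α⁴ + α³ + α + 1 (mod α⁸ + α⁴ + α³ + α + 1).
Reduced: α⁵ + α⁴ + α² + α.

α^5 + α^4 + α^2 + α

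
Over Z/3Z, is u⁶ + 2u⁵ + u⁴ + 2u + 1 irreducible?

Write h(u) = u⁶ + 2u⁵ + u⁴ + 2u + 1.
Check for roots in Z/3Z: h(0) = 1; h(1) = 1; h(2) = 2.
No roots, so no linear factors.
Monic irreducibles of degree 2 over GF(3): u² + 1, u² + u + 2, u² + 2u + 2.
None of them divide h (all give nonzero remainder).
Degree-3 irreducible divisors: test the 8 monic irreducibles of degree 3 over GF(3).
None of them divide h (all give nonzero remainder).
No irreducible factor of degree ≤ 3 exists, so h is irreducible over GF(3).

Yes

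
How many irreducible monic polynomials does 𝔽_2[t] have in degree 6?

The number of monic irreducibles of degree 6 over GF(2) is (1/6)·Σ_{d∣6} μ(6/d) 2^d.
Divisors of 6: 1, 2, 3, 6; μ(6/d) for each: 1, -1, -1, 1.
Σ = 2^1 − 2^2 − 2^3 + 2^6 = 54.
N = 54/6 = 9.

9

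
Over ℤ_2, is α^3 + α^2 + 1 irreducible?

Yes

Write f(α) = α^3 + α^2 + 1.
Check for roots in ℤ_2: f(0) = 1; f(1) = 1.
No roots. A degree-3 polynomial over a field with no linear factor is irreducible.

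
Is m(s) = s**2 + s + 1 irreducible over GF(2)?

Check for roots in GF(2): m(0) = 1; m(1) = 1.
No roots. A degree-2 polynomial over a field with no linear factor is irreducible.

Yes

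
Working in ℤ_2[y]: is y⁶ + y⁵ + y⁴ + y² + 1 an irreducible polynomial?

Yes

Write f(y) = y⁶ + y⁵ + y⁴ + y² + 1.
Check for roots in ℤ_2: f(0) = 1; f(1) = 1.
No roots, so no linear factors.
Monic irreducibles of degree 2 over GF(2): y² + y + 1.
None of them divide f (all give nonzero remainder).
Monic irreducibles of degree 3 over GF(2): y³ + y + 1, y³ + y² + 1.
None of them divide f (all give nonzero remainder).
No irreducible factor of degree ≤ 3 exists, so f is irreducible over GF(2).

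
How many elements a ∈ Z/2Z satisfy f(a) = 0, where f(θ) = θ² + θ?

Evaluate at each of the 2 elements of Z/2Z:
f(0) = 0 → root; f(1) = 0 → root.
Roots: {0, 1}.

2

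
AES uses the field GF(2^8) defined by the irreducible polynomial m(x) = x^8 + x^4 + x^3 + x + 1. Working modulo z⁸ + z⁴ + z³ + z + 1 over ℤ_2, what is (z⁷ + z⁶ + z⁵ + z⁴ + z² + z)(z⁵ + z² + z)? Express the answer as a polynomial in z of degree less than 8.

z^7 + z^6 + z^5 + z^3 + z + 1

Multiply in ℤ_2[z]: (z⁷ + z⁶ + z⁵ + z⁴ + z² + z)·(z⁵ + z² + z) = z¹² + z¹¹ + z¹⁰ + z⁷ + z⁶ + z⁵ + z⁴ + z².
Reduce using z⁸ ≡ z⁴ + z³ + z + 1 (mod z⁸ + z⁴ + z³ + z + 1).
Reduced: z⁷ + z⁶ + z⁵ + z³ + z + 1.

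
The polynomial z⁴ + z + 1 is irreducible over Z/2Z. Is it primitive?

Write f(z) = z⁴ + z + 1.
|GF(2^4)^×| = 2^4 − 1 = 15. Prime factorization: 15 = 3·5.
f is primitive ⇔ z has order 15 in GF(2)[z]/(f), i.e. z^(15/q) ≠ 1 for each prime q | 15.
z^(5) mod f = z² + z.
z^(3) mod f = z³.
None equal 1, so z has full order 15; f is primitive.

Yes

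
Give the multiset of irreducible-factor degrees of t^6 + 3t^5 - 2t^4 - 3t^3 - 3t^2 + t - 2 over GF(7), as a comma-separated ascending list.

1, 1, 4

Write f(t) = t^6 + 3t^5 - 2t^4 - 3t^3 - 3t^2 + t - 2.
Linear factors from roots: (t + 2), (t + 1).
Complete factorization: f(t) = (t + 1)·(t + 2)·(t^4 + 3t^2 + 2t - 1).
Factor degrees with multiplicity: 1 + 1 + 4 = 6.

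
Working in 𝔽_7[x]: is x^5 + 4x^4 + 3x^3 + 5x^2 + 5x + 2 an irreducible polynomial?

Yes

Write h(x) = x^5 + 4x^4 + 3x^3 + 5x^2 + 5x + 2.
Check for roots in 𝔽_7: h(0) = 2; h(1) = 6; h(2) = 5; h(3) = 3; h(4) = 4; h(5) = 6; h(6) = 2.
No roots, so no linear factors.
Degree-2 irreducible divisors: test the 21 monic irreducibles of degree 2 over GF(7).
None of them divide h (all give nonzero remainder).
No irreducible factor of degree ≤ 2 exists, so h is irreducible over GF(7).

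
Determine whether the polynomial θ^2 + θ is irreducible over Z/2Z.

No

Write h(θ) = θ^2 + θ.
Check for roots in Z/2Z: h(0) = 0 → root; h(1) = 0 → root.
h(0) = 0, so (θ) divides h(θ); h is reducible.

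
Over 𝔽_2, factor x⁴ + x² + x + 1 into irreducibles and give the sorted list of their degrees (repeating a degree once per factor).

Write g(x) = x⁴ + x² + x + 1.
Roots in 𝔽_2: g(0) = 1; g(1) = 0 → root.
Linear factors from roots: (x + 1).
Complete factorization: g(x) = (x + 1)·(x³ + x² + 1).
Factor degrees with multiplicity: 1 + 3 = 4.

1, 3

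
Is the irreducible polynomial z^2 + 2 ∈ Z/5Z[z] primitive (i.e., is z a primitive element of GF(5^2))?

No

Write f(z) = z^2 + 2.
|GF(5^2)^×| = 5^2 − 1 = 24. Prime factorization: 24 = 2^3·3.
f is primitive ⇔ z has order 24 in GF(5)[z]/(f), i.e. z^(24/q) ≠ 1 for each prime q | 24.
z^(12) mod f = 4.
z^(8) mod f = 1
Since z^(8) = 1, the order of z divides 8 < 24; not primitive.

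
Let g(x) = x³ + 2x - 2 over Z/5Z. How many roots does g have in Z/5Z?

Evaluate at each of the 5 elements of Z/5Z:
g(0) = 3; g(1) = 1; g(2) = 0 → root; g(3) = 1; g(4) = 0 → root.
Roots: {2, 4}.

2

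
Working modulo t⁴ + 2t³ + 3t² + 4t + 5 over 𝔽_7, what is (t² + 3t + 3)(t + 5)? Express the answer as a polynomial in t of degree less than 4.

t^3 + t^2 + 4t + 1

Multiply in 𝔽_7[t]: (t² + 3t + 3)·(t + 5) = t³ + t² + 4t + 1.
Reduced: t³ + t² + 4t + 1.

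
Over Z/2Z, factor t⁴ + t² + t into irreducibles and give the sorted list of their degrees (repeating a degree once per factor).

1, 3

Write f(t) = t⁴ + t² + t.
Roots in Z/2Z: f(0) = 0 → root; f(1) = 1.
Linear factors from roots: (t).
Complete factorization: f(t) = (t)·(t³ + t + 1).
Factor degrees with multiplicity: 1 + 3 = 4.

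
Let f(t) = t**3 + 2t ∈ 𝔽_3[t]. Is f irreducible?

Check for roots in 𝔽_3: f(0) = 0 → root; f(1) = 0 → root; f(2) = 0 → root.
f(0) = 0, so (t) divides f(t); f is reducible.

No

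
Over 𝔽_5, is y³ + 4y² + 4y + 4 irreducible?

Yes

Write m(y) = y³ + 4y² + 4y + 4.
Check for roots in 𝔽_5: m(0) = 4; m(1) = 3; m(2) = 1; m(3) = 4; m(4) = 3.
No roots. A degree-3 polynomial over a field with no linear factor is irreducible.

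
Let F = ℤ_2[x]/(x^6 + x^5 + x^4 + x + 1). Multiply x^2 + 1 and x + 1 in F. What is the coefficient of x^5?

0

Multiply in ℤ_2[x]: (x^2 + 1)·(x + 1) = x^3 + x^2 + x + 1.
Reduced: x^3 + x^2 + x + 1.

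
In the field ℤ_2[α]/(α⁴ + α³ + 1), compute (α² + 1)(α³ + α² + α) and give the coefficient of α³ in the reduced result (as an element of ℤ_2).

Multiply in ℤ_2[α]: (α² + 1)·(α³ + α² + α) = α⁵ + α⁴ + α² + α.
Reduce using α⁴ ≡ α³ + 1 (mod α⁴ + α³ + 1).
Reduced: α².

0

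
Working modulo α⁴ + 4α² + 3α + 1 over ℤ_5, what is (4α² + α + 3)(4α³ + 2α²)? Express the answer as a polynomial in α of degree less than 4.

Multiply in ℤ_5[α]: (4α² + α + 3)·(4α³ + 2α²) = α⁵ + 2α⁴ + 4α³ + α².
Reduce using α⁴ ≡ α² + 2α + 4 (mod α⁴ + 4α² + 3α + 1).
Reduced: 3α + 3.

3α + 3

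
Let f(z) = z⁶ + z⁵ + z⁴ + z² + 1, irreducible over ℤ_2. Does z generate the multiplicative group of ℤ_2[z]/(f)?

|GF(2^6)^×| = 2^6 − 1 = 63. Prime factorization: 63 = 3^2·7.
f is primitive ⇔ z has order 63 in GF(2)[z]/(f), i.e. z^(63/q) ≠ 1 for each prime q | 63.
z^(21) mod f = 1
z^(9) mod f = z³ + 1.
Since z^(21) = 1, the order of z divides 21 < 63; not primitive.

No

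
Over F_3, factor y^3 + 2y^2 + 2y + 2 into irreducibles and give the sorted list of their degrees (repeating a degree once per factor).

3

Write f(y) = y^3 + 2y^2 + 2y + 2.
Roots in F_3: f(0) = 2; f(1) = 1; f(2) = 1.
Complete factorization: f(y) = (y^3 + 2y^2 + 2y + 2).
Factor degrees with multiplicity: 3 = 3.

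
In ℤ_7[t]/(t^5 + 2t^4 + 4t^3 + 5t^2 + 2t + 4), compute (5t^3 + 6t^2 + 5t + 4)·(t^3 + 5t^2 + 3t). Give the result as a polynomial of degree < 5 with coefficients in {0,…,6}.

2t^4 + t^3 + 4t^2 + 6t

Multiply in ℤ_7[t]: (5t^3 + 6t^2 + 5t + 4)·(t^3 + 5t^2 + 3t) = 5t^6 + 3t^5 + t^4 + 5t^3 + 5t.
Reduce using t^5 ≡ 5t^4 + 3t^3 + 2t^2 + 5t + 3 (mod t^5 + 2t^4 + 4t^3 + 5t^2 + 2t + 4).
Reduced: 2t^4 + t^3 + 4t^2 + 6t.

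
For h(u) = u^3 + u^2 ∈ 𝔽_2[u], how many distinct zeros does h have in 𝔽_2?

2

Evaluate at each of the 2 elements of 𝔽_2:
h(0) = 0 → root; h(1) = 0 → root.
Roots: {0, 1}.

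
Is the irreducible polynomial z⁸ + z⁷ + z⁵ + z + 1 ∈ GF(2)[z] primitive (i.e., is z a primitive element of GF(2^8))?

Write f(z) = z⁸ + z⁷ + z⁵ + z + 1.
|GF(2^8)^×| = 2^8 − 1 = 255. Prime factorization: 255 = 3·5·17.
f is primitive ⇔ z has order 255 in GF(2)[z]/(f), i.e. z^(255/q) ≠ 1 for each prime q | 255.
z^(85) mod f = 1
z^(51) mod f = z⁶ + z⁴ + z³ + z.
z^(15) mod f = z⁵ + z⁴ + z³.
Since z^(85) = 1, the order of z divides 85 < 255; not primitive.

No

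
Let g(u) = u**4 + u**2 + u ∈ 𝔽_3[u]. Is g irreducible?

Check for roots in 𝔽_3: g(0) = 0 → root; g(1) = 0 → root; g(2) = 1.
g(0) = 0, so (u) divides g(u); g is reducible.

No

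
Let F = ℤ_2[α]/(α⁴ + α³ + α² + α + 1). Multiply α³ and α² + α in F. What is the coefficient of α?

Multiply in ℤ_2[α]: (α³)·(α² + α) = α⁵ + α⁴.
Reduce using α⁴ ≡ α³ + α² + α + 1 (mod α⁴ + α³ + α² + α + 1).
Reduced: α³ + α² + α.

1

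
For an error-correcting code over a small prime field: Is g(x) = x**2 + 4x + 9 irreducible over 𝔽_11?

Check each element of 𝔽_11 for a root: g(0)=9, g(1)=3, g(2)=10, g(3)=8, g(4)=8, g(5)=10, g(6)=3, g(7)=9, g(8)=6, g(9)=5, g(10)=6.
No roots. A degree-2 polynomial over a field with no linear factor is irreducible.

Yes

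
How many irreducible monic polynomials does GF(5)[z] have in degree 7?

The number of monic irreducibles of degree 7 over GF(5) is (1/7)·Σ_{d∣7} μ(7/d) 5^d.
Divisors of 7: 1, 7; μ(7/d) for each: -1, 1.
Σ = − 5^1 + 5^7 = 78120.
N = 78120/7 = 11160.

11160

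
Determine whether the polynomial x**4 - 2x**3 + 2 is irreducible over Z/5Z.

Write m(x) = x**4 - 2x**3 + 2.
Check for roots in Z/5Z: m(0) = 2; m(1) = 1; m(2) = 2; m(3) = 4; m(4) = 0 → root.
m(4) = 0, so (x − 4) divides m(x); m is reducible.

No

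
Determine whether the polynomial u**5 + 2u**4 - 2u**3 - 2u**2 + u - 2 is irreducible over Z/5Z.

Write P(u) = u**5 + 2u**4 - 2u**3 - 2u**2 + u - 2.
Check for roots in Z/5Z: P(0) = 3; P(1) = 3; P(2) = 0 → root; P(3) = 4; P(4) = 3.
P(2) = 0, so (u − 2) divides P(u); P is reducible.

No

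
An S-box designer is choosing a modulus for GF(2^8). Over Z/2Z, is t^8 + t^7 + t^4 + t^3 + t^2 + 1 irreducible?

No

Write g(t) = t^8 + t^7 + t^4 + t^3 + t^2 + 1.
Check for roots in Z/2Z: g(0) = 1; g(1) = 0 → root.
g(1) = 0, so (t − 1) divides g(t); g is reducible.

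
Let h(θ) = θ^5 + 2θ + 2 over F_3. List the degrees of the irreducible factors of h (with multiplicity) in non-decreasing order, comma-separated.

5

Roots in F_3: h(0) = 2; h(1) = 2; h(2) = 2.
Complete factorization: h(θ) = (θ^5 + 2θ + 2).
Factor degrees with multiplicity: 5 = 5.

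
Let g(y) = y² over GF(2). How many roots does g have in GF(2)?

1

Evaluate at each of the 2 elements of GF(2):
g(0) = 0 → root; g(1) = 1.
Roots: {0}.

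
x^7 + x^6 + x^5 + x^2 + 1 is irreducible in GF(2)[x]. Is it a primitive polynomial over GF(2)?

Write f(x) = x^7 + x^6 + x^5 + x^2 + 1.
|GF(2^7)^×| = 2^7 − 1 = 127. Prime factorization: 127 = 127.
f is primitive ⇔ x has order 127 in GF(2)[x]/(f), i.e. x^(127/q) ≠ 1 for each prime q | 127.
x^(1) mod f = x.
None equal 1, so x has full order 127; f is primitive.

Yes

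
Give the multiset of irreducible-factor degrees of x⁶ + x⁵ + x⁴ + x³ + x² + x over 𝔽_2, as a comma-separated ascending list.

Write g(x) = x⁶ + x⁵ + x⁴ + x³ + x² + x.
Roots in 𝔽_2: g(0) = 0 → root; g(1) = 0 → root.
Linear factors from roots: (x), (x + 1).
Complete factorization: g(x) = (x)·(x + 1)·(x² + x + 1)^2.
Factor degrees with multiplicity: 1 + 1 + 2 + 2 = 6.

1, 1, 2, 2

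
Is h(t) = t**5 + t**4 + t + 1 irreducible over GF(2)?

No

Check for roots in GF(2): h(0) = 1; h(1) = 0 → root.
h(1) = 0, so (t − 1) divides h(t); h is reducible.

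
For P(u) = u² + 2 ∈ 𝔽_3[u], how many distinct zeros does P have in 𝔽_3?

2

Evaluate at each of the 3 elements of 𝔽_3:
P(0) = 2; P(1) = 0 → root; P(2) = 0 → root.
Roots: {1, 2}.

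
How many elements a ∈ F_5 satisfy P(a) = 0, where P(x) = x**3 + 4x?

3

Evaluate at each of the 5 elements of F_5:
P(0) = 0 → root; P(1) = 0 → root; P(2) = 1; P(3) = 4; P(4) = 0 → root.
Roots: {0, 1, 4}.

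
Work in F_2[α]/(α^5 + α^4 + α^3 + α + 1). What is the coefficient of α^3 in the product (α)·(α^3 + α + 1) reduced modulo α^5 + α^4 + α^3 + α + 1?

0

Multiply in F_2[α]: (α)·(α^3 + α + 1) = α^4 + α^2 + α.
Reduced: α^4 + α^2 + α.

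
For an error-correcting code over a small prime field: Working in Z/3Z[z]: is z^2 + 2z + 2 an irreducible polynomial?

Yes

Write g(z) = z^2 + 2z + 2.
Check for roots in Z/3Z: g(0) = 2; g(1) = 2; g(2) = 1.
No roots. A degree-2 polynomial over a field with no linear factor is irreducible.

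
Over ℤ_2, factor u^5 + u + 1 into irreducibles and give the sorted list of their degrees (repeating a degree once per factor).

2, 3

Write f(u) = u^5 + u + 1.
Roots in ℤ_2: f(0) = 1; f(1) = 1.
Complete factorization: f(u) = (u^2 + u + 1)·(u^3 + u^2 + 1).
Factor degrees with multiplicity: 2 + 3 = 5.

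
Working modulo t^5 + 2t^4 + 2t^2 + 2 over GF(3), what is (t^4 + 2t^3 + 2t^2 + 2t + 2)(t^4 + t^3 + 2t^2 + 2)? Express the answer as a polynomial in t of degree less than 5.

Multiply in GF(3)[t]: (t^4 + 2t^3 + 2t^2 + 2t + 2)·(t^4 + t^3 + 2t^2 + 2) = t^8 + 2t^5 + t^4 + t^3 + 2t^2 + t + 1.
Reduce using t^5 ≡ t^4 + t^2 + 1 (mod t^5 + 2t^4 + 2t^2 + 2).
Reduced: t^2 + 2t + 2.

t^2 + 2t + 2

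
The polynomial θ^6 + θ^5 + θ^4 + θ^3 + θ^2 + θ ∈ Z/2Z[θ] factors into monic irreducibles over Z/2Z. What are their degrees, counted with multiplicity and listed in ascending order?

Write g(θ) = θ^6 + θ^5 + θ^4 + θ^3 + θ^2 + θ.
Roots in Z/2Z: g(0) = 0 → root; g(1) = 0 → root.
Linear factors from roots: (θ), (θ + 1).
Complete factorization: g(θ) = (θ)·(θ + 1)·(θ^2 + θ + 1)^2.
Factor degrees with multiplicity: 1 + 1 + 2 + 2 = 6.

1, 1, 2, 2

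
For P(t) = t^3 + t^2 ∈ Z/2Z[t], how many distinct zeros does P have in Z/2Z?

2

Evaluate at each of the 2 elements of Z/2Z:
P(0) = 0 → root; P(1) = 0 → root.
Roots: {0, 1}.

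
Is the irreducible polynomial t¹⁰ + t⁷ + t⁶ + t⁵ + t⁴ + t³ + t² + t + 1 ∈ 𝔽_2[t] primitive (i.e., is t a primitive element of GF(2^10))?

Yes

Write f(t) = t¹⁰ + t⁷ + t⁶ + t⁵ + t⁴ + t³ + t² + t + 1.
|GF(2^10)^×| = 2^10 − 1 = 1023. Prime factorization: 1023 = 3·11·31.
f is primitive ⇔ t has order 1023 in GF(2)[t]/(f), i.e. t^(1023/q) ≠ 1 for each prime q | 1023.
t^(341) mod f = t⁸ + t⁷ + t⁴ + t³ + t² + t + 1.
t^(93) mod f = t⁹ + t⁸ + t⁶ + t⁴ + 1.
t^(33) mod f = t⁸ + t⁶ + t⁴ + t³ + t.
None equal 1, so t has full order 1023; f is primitive.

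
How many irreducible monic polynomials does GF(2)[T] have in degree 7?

By the necklace-counting formula, N_2(7) = (1/7) Σ_{d|7} μ(7/d)·2^d.
Divisors of 7: 1, 7; μ(7/d) for each: -1, 1.
Σ = − 2^1 + 2^7 = 126.
N = 126/7 = 18.

18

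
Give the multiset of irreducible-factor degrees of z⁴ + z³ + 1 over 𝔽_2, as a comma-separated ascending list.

Write f(z) = z⁴ + z³ + 1.
Roots in 𝔽_2: f(0) = 1; f(1) = 1.
Complete factorization: f(z) = (z⁴ + z³ + 1).
Factor degrees with multiplicity: 4 = 4.

4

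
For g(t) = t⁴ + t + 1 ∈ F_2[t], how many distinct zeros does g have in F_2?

Evaluate at each of the 2 elements of F_2:
g(0) = 1; g(1) = 1.
No element is a root.

0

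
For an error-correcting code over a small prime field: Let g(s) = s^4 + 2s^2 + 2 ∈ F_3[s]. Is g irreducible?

Yes

Check for roots in F_3: g(0) = 2; g(1) = 2; g(2) = 2.
No roots, so no linear factors.
Monic irreducibles of degree 2 over GF(3): s^2 + 1, s^2 + s + 2, s^2 + 2s + 2.
None of them divide g (all give nonzero remainder).
No irreducible factor of degree ≤ 2 exists, so g is irreducible over GF(3).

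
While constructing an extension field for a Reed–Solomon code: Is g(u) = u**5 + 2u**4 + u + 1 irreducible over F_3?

Yes

Check for roots in F_3: g(0) = 1; g(1) = 2; g(2) = 1.
No roots, so no linear factors.
Monic irreducibles of degree 2 over GF(3): u**2 + 1, u**2 + u + 2, u**2 + 2u + 2.
None of them divide g (all give nonzero remainder).
No irreducible factor of degree ≤ 2 exists, so g is irreducible over GF(3).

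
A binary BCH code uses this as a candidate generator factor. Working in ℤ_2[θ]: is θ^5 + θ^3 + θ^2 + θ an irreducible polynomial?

No

Write P(θ) = θ^5 + θ^3 + θ^2 + θ.
Check for roots in ℤ_2: P(0) = 0 → root; P(1) = 0 → root.
P(0) = 0, so (θ) divides P(θ); P is reducible.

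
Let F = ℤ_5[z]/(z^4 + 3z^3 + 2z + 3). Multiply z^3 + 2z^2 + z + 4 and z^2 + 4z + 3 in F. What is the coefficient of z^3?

Multiply in ℤ_5[z]: (z^3 + 2z^2 + z + 4)·(z^2 + 4z + 3) = z^5 + z^4 + 2z^3 + 4z^2 + 4z + 2.
Reduce using z^4 ≡ 2z^3 + 3z + 2 (mod z^4 + 3z^3 + 2z + 3).
Reduced: 3z^3 + 2z^2 + 3.

3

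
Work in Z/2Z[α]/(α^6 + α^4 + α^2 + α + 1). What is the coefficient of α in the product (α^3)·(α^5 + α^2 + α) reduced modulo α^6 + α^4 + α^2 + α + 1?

Multiply in Z/2Z[α]: (α^3)·(α^5 + α^2 + α) = α^8 + α^5 + α^4.
Reduce using α^6 ≡ α^4 + α^2 + α + 1 (mod α^6 + α^4 + α^2 + α + 1).
Reduced: α^5 + α^4 + α^3 + α + 1.

1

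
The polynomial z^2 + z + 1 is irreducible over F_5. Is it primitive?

Write f(z) = z^2 + z + 1.
|GF(5^2)^×| = 5^2 − 1 = 24. Prime factorization: 24 = 2^3·3.
f is primitive ⇔ z has order 24 in GF(5)[z]/(f), i.e. z^(24/q) ≠ 1 for each prime q | 24.
z^(12) mod f = 1
z^(8) mod f = 4z + 4.
Since z^(12) = 1, the order of z divides 12 < 24; not primitive.

No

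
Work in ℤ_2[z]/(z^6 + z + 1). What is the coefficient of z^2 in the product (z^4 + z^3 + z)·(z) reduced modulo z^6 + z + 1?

1

Multiply in ℤ_2[z]: (z^4 + z^3 + z)·(z) = z^5 + z^4 + z^2.
Reduced: z^5 + z^4 + z^2.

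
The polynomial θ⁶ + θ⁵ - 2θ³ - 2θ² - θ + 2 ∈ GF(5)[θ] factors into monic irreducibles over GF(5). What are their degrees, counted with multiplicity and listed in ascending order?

Write h(θ) = θ⁶ + θ⁵ - 2θ³ - 2θ² - θ + 2.
Roots in GF(5): h(0) = 2; h(1) = 4; h(2) = 2; h(3) = 4; h(4) = 3.
Complete factorization: h(θ) = (θ³ + θ - 1)·(θ³ + θ² - θ - 2).
Factor degrees with multiplicity: 3 + 3 = 6.

3, 3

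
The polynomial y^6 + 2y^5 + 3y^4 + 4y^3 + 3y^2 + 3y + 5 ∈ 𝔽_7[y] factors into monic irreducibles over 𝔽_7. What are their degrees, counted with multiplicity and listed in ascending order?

1, 1, 1, 1, 2

Write f(y) = y^6 + 2y^5 + 3y^4 + 4y^3 + 3y^2 + 3y + 5.
Linear factors from roots: (y + 6), (y + 5).
Complete factorization: f(y) = (y + 5)^2·(y + 6)^2·(y^2 + y + 3).
Factor degrees with multiplicity: 1 + 1 + 1 + 1 + 2 = 6.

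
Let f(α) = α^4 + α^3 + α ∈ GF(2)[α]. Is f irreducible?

No

Check for roots in GF(2): f(0) = 0 → root; f(1) = 1.
f(0) = 0, so (α) divides f(α); f is reducible.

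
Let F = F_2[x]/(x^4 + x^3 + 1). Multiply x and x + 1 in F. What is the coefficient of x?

1

Multiply in F_2[x]: (x)·(x + 1) = x^2 + x.
Reduced: x^2 + x.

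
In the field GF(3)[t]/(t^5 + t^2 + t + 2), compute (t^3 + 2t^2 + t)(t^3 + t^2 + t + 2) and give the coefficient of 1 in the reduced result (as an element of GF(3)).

0

Multiply in GF(3)[t]: (t^3 + 2t^2 + t)·(t^3 + t^2 + t + 2) = t^6 + t^4 + 2t^3 + 2t^2 + 2t.
Reduce using t^5 ≡ 2t^2 + 2t + 1 (mod t^5 + t^2 + t + 2).
Reduced: t^4 + t^3 + t^2.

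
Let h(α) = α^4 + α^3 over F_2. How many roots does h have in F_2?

2

Evaluate at each of the 2 elements of F_2:
h(0) = 0 → root; h(1) = 0 → root.
Roots: {0, 1}.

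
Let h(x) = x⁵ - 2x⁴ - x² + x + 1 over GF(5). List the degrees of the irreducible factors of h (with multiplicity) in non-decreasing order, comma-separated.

1, 2, 2

Roots in GF(5): h(0) = 1; h(1) = 0 → root; h(2) = 4; h(3) = 1; h(4) = 1.
Linear factors from roots: (x - 1).
Complete factorization: h(x) = (x - 1)·(x² + 2)·(x² - x + 2).
Factor degrees with multiplicity: 1 + 2 + 2 = 5.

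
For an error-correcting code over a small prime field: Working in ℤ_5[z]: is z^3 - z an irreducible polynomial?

Write h(z) = z^3 - z.
Check for roots in ℤ_5: h(0) = 0 → root; h(1) = 0 → root; h(2) = 1; h(3) = 4; h(4) = 0 → root.
h(0) = 0, so (z) divides h(z); h is reducible.

No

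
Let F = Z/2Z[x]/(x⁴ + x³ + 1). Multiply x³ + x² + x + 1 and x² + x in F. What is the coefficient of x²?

Multiply in Z/2Z[x]: (x³ + x² + x + 1)·(x² + x) = x⁵ + x.
Reduce using x⁴ ≡ x³ + 1 (mod x⁴ + x³ + 1).
Reduced: x³ + 1.

0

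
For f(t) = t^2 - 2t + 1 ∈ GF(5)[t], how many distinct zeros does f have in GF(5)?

Evaluate at each of the 5 elements of GF(5):
f(0) = 1; f(1) = 0 → root; f(2) = 1; f(3) = 4; f(4) = 4.
Roots: {1}.

1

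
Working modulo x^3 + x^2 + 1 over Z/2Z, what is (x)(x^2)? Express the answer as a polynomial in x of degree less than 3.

Multiply in Z/2Z[x]: (x)·(x^2) = x^3.
Reduce using x^3 ≡ x^2 + 1 (mod x^3 + x^2 + 1).
Reduced: x^2 + 1.

x^2 + 1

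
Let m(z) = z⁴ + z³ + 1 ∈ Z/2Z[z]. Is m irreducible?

Yes

Check for roots in Z/2Z: m(0) = 1; m(1) = 1.
No roots, so no linear factors.
Monic irreducibles of degree 2 over GF(2): z² + z + 1.
None of them divide m (all give nonzero remainder).
No irreducible factor of degree ≤ 2 exists, so m is irreducible over GF(2).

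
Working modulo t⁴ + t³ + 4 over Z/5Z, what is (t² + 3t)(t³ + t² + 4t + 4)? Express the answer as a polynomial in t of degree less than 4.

4t^3 + t^2 + 3t + 3

Multiply in Z/5Z[t]: (t² + 3t)·(t³ + t² + 4t + 4) = t⁵ + 4t⁴ + 2t³ + t² + 2t.
Reduce using t⁴ ≡ 4t³ + 1 (mod t⁴ + t³ + 4).
Reduced: 4t³ + t² + 3t + 3.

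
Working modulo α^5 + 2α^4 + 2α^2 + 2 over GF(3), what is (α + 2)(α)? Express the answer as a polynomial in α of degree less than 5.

α^2 + 2α

Multiply in GF(3)[α]: (α + 2)·(α) = α^2 + 2α.
Reduced: α^2 + 2α.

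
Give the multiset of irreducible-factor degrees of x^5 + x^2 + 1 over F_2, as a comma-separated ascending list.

Write h(x) = x^5 + x^2 + 1.
Roots in F_2: h(0) = 1; h(1) = 1.
Complete factorization: h(x) = (x^5 + x^2 + 1).
Factor degrees with multiplicity: 5 = 5.

5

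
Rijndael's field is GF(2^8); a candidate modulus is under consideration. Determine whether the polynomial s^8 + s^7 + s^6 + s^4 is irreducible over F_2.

Write f(s) = s^8 + s^7 + s^6 + s^4.
Check for roots in F_2: f(0) = 0 → root; f(1) = 0 → root.
f(0) = 0, so (s) divides f(s); f is reducible.

No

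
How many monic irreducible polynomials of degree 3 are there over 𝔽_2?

2

By the necklace-counting formula, N_2(3) = (1/3) Σ_{d|3} μ(3/d)·2^d.
Divisors of 3: 1, 3; μ(3/d) for each: -1, 1.
Σ = − 2^1 + 2^3 = 6.
N = 6/3 = 2.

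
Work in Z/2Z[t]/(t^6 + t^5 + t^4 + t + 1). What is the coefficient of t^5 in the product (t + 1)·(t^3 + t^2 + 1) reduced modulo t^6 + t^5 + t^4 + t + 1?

Multiply in Z/2Z[t]: (t + 1)·(t^3 + t^2 + 1) = t^4 + t^2 + t + 1.
Reduced: t^4 + t^2 + t + 1.

0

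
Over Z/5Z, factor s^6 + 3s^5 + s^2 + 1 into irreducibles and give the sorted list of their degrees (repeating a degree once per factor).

Write g(s) = s^6 + 3s^5 + s^2 + 1.
Roots in Z/5Z: g(0) = 1; g(1) = 1; g(2) = 0 → root; g(3) = 3; g(4) = 0 → root.
Linear factors from roots: (s + 3), (s + 1).
Complete factorization: g(s) = (s + 1)·(s + 3)·(s^2 + 2s + 3)·(s^2 + 2s + 4).
Factor degrees with multiplicity: 1 + 1 + 2 + 2 = 6.

1, 1, 2, 2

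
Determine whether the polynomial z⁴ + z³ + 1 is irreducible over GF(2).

Write f(z) = z⁴ + z³ + 1.
Check for roots in GF(2): f(0) = 1; f(1) = 1.
No roots, so no linear factors.
Monic irreducibles of degree 2 over GF(2): z² + z + 1.
None of them divide f (all give nonzero remainder).
No irreducible factor of degree ≤ 2 exists, so f is irreducible over GF(2).

Yes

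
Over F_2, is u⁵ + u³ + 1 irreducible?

Yes

Write h(u) = u⁵ + u³ + 1.
Check for roots in F_2: h(0) = 1; h(1) = 1.
No roots, so no linear factors.
Monic irreducibles of degree 2 over GF(2): u² + u + 1.
None of them divide h (all give nonzero remainder).
No irreducible factor of degree ≤ 2 exists, so h is irreducible over GF(2).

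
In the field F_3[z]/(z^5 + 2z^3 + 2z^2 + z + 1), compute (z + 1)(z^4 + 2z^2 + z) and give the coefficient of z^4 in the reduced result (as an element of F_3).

1

Multiply in F_3[z]: (z + 1)·(z^4 + 2z^2 + z) = z^5 + z^4 + 2z^3 + z.
Reduce using z^5 ≡ z^3 + z^2 + 2z + 2 (mod z^5 + 2z^3 + 2z^2 + z + 1).
Reduced: z^4 + z^2 + 2.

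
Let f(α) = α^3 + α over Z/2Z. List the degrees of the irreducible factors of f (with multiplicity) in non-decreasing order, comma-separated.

Roots in Z/2Z: f(0) = 0 → root; f(1) = 0 → root.
Linear factors from roots: (α), (α + 1).
Complete factorization: f(α) = (α)·(α + 1)^2.
Factor degrees with multiplicity: 1 + 1 + 1 = 3.

1, 1, 1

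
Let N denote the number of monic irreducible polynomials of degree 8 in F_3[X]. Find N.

By the necklace-counting formula, N_3(8) = (1/8) Σ_{d|8} μ(8/d)·3^d.
Divisors of 8: 1, 2, 4, 8; μ(8/d) for each: 0, 0, -1, 1.
Σ = − 3^4 + 3^8 = 6480.
N = 6480/8 = 810.

810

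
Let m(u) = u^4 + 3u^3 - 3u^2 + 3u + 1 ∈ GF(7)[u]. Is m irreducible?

Check for roots in GF(7): m(0) = 1; m(1) = 5; m(2) = 0 → root; m(3) = 5; m(4) = 0 → root; m(5) = 3; m(6) = 0 → root.
m(2) = 0, so (u − 2) divides m(u); m is reducible.

No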